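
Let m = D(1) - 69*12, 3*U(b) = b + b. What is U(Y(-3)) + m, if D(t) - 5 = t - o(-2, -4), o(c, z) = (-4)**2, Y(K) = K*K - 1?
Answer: -2498/3 ≈ -832.67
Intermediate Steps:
Y(K) = -1 + K**2 (Y(K) = K**2 - 1 = -1 + K**2)
o(c, z) = 16
D(t) = -11 + t (D(t) = 5 + (t - 1*16) = 5 + (t - 16) = 5 + (-16 + t) = -11 + t)
U(b) = 2*b/3 (U(b) = (b + b)/3 = (2*b)/3 = 2*b/3)
m = -838 (m = (-11 + 1) - 69*12 = -10 - 828 = -838)
U(Y(-3)) + m = 2*(-1 + (-3)**2)/3 - 838 = 2*(-1 + 9)/3 - 838 = (2/3)*8 - 838 = 16/3 - 838 = -2498/3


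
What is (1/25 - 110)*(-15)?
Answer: 8247/5 ≈ 1649.4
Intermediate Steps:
(1/25 - 110)*(-15) = -2749/25*(-15) = 8247/5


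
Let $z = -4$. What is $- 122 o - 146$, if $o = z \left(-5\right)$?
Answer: $-2586$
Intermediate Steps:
$o = 20$ ($o = \left(-4\right) \left(-5\right) = 20$)
$- 122 o - 146 = \left(-122\right) 20 - 146 = -2440 - 146 = -2586$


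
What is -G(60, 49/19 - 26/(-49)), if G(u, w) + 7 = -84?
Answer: 91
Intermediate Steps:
G(u, w) = -91 (G(u, w) = -7 - 84 = -91)
-G(60, 49/19 - 26/(-49)) = -1*(-91) = 91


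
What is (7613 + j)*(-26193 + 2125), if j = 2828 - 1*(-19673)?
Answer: -724783752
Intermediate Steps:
j = 22501 (j = 2828 + 19673 = 22501)
(7613 + j)*(-26193 + 2125) = (7613 + 22501)*(-26193 + 2125) = 30114*(-24068) = -724783752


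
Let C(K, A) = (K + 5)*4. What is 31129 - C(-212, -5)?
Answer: 31957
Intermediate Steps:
C(K, A) = 20 + 4*K (C(K, A) = (5 + K)*4 = 20 + 4*K)
31129 - C(-212, -5) = 31129 - (20 + 4*(-212)) = 31129 - (20 - 848) = 31129 - 1*(-828) = 31129 + 828 = 31957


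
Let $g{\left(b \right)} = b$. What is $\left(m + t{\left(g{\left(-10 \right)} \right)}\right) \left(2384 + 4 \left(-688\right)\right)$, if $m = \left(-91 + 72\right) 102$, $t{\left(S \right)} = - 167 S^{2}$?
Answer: $6858784$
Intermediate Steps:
$m = -1938$ ($m = \left(-19\right) 102 = -1938$)
$\left(m + t{\left(g{\left(-10 \right)} \right)}\right) \left(2384 + 4 \left(-688\right)\right) = \left(-1938 - 167 \left(-10\right)^{2}\right) \left(2384 + 4 \left(-688\right)\right) = \left(-1938 - 16700\right) \left(2384 - 2752\right) = \left(-1938 - 16700\right) \left(-368\right) = \left(-18638\right) \left(-368\right) = 6858784$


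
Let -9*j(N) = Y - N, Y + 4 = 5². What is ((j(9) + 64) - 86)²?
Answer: 4900/9 ≈ 544.44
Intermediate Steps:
Y = 21 (Y = -4 + 5² = -4 + 25 = 21)
j(N) = -7/3 + N/9 (j(N) = -(21 - N)/9 = -7/3 + N/9)
((j(9) + 64) - 86)² = (((-7/3 + (⅑)*9) + 64) - 86)² = (((-7/3 + 1) + 64) - 86)² = ((-4/3 + 64) - 86)² = (188/3 - 86)² = (-70/3)² = 4900/9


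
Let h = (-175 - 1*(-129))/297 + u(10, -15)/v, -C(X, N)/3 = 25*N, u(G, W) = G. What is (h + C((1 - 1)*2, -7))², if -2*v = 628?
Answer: 598855193224324/2174263641 ≈ 2.7543e+5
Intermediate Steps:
v = -314 (v = -½*628 = -314)
C(X, N) = -75*N
h = -8707/46629 (h = (-175 - 1*(-129))/297 + 10/(-314) = (-175 + 129)*(1/297) + 10*(-1/314) = -46*1/297 - 5/157 = -46/297 - 5/157 = -8707/46629 ≈ -0.18673)
(h + C((1 - 1)*2, -7))² = (-8707/46629 - 75*(-7))² = (-8707/46629 + 525)² = (24471518/46629)² = 598855193224324/2174263641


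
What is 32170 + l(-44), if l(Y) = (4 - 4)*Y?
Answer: 32170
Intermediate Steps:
l(Y) = 0 (l(Y) = 0*Y = 0)
32170 + l(-44) = 32170 + 0 = 32170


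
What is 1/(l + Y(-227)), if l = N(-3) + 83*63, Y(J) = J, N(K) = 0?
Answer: 1/5002 ≈ 0.00019992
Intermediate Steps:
l = 5229 (l = 0 + 83*63 = 0 + 5229 = 5229)
1/(l + Y(-227)) = 1/(5229 - 227) = 1/5002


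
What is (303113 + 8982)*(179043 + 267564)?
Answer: 139383811665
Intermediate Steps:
(303113 + 8982)*(179043 + 267564) = 312095*446607 = 139383811665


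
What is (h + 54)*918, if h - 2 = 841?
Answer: 823446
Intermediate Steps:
h = 843 (h = 2 + 841 = 843)
(h + 54)*918 = (843 + 54)*918 = 897*918 = 823446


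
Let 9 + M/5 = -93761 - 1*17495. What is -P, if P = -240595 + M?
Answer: 796920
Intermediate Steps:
M = -556325 (M = -45 + 5*(-93761 - 1*17495) = -45 + 5*(-93761 - 17495) = -45 + 5*(-111256) = -45 - 556280 = -556325)
P = -796920 (P = -240595 - 556325 = -796920)
-P = -1*(-796920) = 796920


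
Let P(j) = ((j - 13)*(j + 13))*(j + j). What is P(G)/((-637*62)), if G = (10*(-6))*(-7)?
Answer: -10573860/2821 ≈ -3748.3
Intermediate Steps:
G = 420 (G = -60*(-7) = 420)
P(j) = 2*j*(-13 + j)*(13 + j) (P(j) = ((-13 + j)*(13 + j))*(2*j) = 2*j*(-13 + j)*(13 + j))
P(G)/((-637*62)) = (2*420*(-169 + 420²))/((-637*62)) = (2*420*(-169 + 176400))/(-39494) = (2*420*176231)*(-1/39494) = 148034040*(-1/39494) = -10573860/2821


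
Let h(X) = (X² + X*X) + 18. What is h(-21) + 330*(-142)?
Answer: -45960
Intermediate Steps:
h(X) = 18 + 2*X² (h(X) = (X² + X²) + 18 = 2*X² + 18 = 18 + 2*X²)
h(-21) + 330*(-142) = (18 + 2*(-21)²) + 330*(-142) = (18 + 2*441) - 46860 = (18 + 882) - 46860 = 900 - 46860 = -45960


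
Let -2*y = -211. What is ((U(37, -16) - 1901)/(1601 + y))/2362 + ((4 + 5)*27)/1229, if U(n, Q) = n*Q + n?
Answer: 976454555/4953795437 ≈ 0.19711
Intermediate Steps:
U(n, Q) = n + Q*n (U(n, Q) = Q*n + n = n + Q*n)
y = 211/2 (y = -½*(-211) = 211/2 ≈ 105.50)
((U(37, -16) - 1901)/(1601 + y))/2362 + ((4 + 5)*27)/1229 = ((37*(1 - 16) - 1901)/(1601 + 211/2))/2362 + ((4 + 5)*27)/1229 = ((37*(-15) - 1901)/(3413/2))*(1/2362) + (9*27)*(1/1229) = ((-555 - 1901)*(2/3413))*(1/2362) + 243*(1/1229) = -2456*2/3413*(1/2362) + 243/1229 = -4912/3413*1/2362 + 243/1229 = -2456/4030753 + 243/1229 = 976454555/4953795437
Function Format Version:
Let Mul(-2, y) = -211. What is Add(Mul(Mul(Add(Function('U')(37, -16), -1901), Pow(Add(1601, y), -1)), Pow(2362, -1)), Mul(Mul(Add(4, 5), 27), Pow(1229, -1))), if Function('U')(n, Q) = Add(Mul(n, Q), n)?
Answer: Rational(976454555, 4953795437) ≈ 0.19711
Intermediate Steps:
Function('U')(n, Q) = Add(n, Mul(Q, n)) (Function('U')(n, Q) = Add(Mul(Q, n), n) = Add(n, Mul(Q, n)))
y = Rational(211, 2) (y = Mul(Rational(-1, 2), -211) = Rational(211, 2) ≈ 105.50)
Add(Mul(Mul(Add(Function('U')(37, -16), -1901), Pow(Add(1601, y), -1)), Pow(2362, -1)), Mul(Mul(Add(4, 5), 27), Pow(1229, -1))) = Add(Mul(Mul(Add(Mul(37, Add(1, -16)), -1901), Pow(Add(1601, Rational(211, 2)), -1)), Pow(2362, -1)), Mul(Mul(Add(4, 5), 27), Pow(1229, -1))) = Add(Mul(Mul(Add(Mul(37, -15), -1901), Pow(Rational(3413, 2), -1)), Rational(1, 2362)), Mul(Mul(9, 27), Rational(1, 1229))) = Add(Mul(Mul(Add(-555, -1901), Rational(2, 3413)), Rational(1, 2362)), Mul(243, Rational(1, 1229))) = Add(Mul(Mul(-2456, Rational(2, 3413)), Rational(1, 2362)), Rational(243, 1229)) = Add(Mul(Rational(-4912, 3413), Rational(1, 2362)), Rational(243, 1229)) = Add(Rational(-2456, 4030753), Rational(243, 1229)) = Rational(976454555, 4953795437)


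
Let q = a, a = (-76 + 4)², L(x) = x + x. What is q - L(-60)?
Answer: 5304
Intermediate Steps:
L(x) = 2*x
a = 5184 (a = (-72)² = 5184)
q = 5184
q - L(-60) = 5184 - 2*(-60) = 5184 - 1*(-120) = 5184 + 120 = 5304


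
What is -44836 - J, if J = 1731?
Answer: -46567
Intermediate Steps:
-44836 - J = -44836 - 1*1731 = -44836 - 1731 = -46567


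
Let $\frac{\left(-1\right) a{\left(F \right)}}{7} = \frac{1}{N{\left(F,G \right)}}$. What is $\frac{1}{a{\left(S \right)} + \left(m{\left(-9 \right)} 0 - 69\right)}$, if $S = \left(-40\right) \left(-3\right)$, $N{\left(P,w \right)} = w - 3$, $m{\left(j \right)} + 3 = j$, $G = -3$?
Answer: $- \frac{6}{407} \approx -0.014742$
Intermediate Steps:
$m{\left(j \right)} = -3 + j$
$N{\left(P,w \right)} = -3 + w$
$S = 120$
$a{\left(F \right)} = \frac{7}{6}$ ($a{\left(F \right)} = - \frac{7}{-3 - 3} = - \frac{7}{-6} = \left(-7\right) \left(- \frac{1}{6}\right) = \frac{7}{6}$)
$\frac{1}{a{\left(S \right)} + \left(m{\left(-9 \right)} 0 - 69\right)} = \frac{1}{\frac{7}{6} - \left(69 - \left(-3 - 9\right) 0\right)} = \frac{1}{\frac{7}{6} - 69} = \frac{1}{- \frac{407}{6}} = - \frac{6}{407}$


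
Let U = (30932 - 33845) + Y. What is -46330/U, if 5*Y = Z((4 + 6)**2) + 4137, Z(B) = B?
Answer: 115825/5164 ≈ 22.429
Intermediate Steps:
Y = 4237/5 (Y = ((4 + 6)**2 + 4137)/5 = (10**2 + 4137)/5 = (100 + 4137)/5 = (1/5)*4237 = 4237/5 ≈ 847.40)
U = -10328/5 (U = (30932 - 33845) + 4237/5 = -2913 + 4237/5 = -10328/5 ≈ -2065.6)
-46330/U = -46330/(-10328/5) = -46330*(-5/10328) = 115825/5164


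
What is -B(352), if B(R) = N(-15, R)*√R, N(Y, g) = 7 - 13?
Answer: 24*√22 ≈ 112.57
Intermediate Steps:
N(Y, g) = -6
B(R) = -6*√R
-B(352) = -(-6)*√352 = -(-6)*4*√22 = -(-24)*√22 = 24*√22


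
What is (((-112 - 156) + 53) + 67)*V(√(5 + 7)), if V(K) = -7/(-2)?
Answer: -518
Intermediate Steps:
V(K) = 7/2 (V(K) = -7*(-½) = 7/2)
(((-112 - 156) + 53) + 67)*V(√(5 + 7)) = (((-112 - 156) + 53) + 67)*(7/2) = ((-268 + 53) + 67)*(7/2) = (-215 + 67)*(7/2) = -148*7/2 = -518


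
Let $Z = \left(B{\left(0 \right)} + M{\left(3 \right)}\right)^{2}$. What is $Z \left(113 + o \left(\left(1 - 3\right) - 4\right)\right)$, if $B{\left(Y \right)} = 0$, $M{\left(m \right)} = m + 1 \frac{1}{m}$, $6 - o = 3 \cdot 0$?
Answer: $\frac{7700}{9} \approx 855.56$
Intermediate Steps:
$o = 6$ ($o = 6 - 3 \cdot 0 = 6 - 0 = 6 + 0 = 6$)
$M{\left(m \right)} = m + \frac{1}{m}$
$Z = \frac{100}{9}$ ($Z = \left(0 + \left(3 + \frac{1}{3}\right)\right)^{2} = \left(0 + \frac{10}{3}\right)^{2} = \left(\frac{10}{3}\right)^{2} = \frac{100}{9} \approx 11.111$)
$Z \left(113 + o \left(\left(1 - 3\right) - 4\right)\right) = \frac{100 \left(113 + 6 \left(\left(1 - 3\right) - 4\right)\right)}{9} = \frac{100 \left(113 + 6 \left(-2 - 4\right)\right)}{9} = \frac{100 \left(113 + 6 \left(-6\right)\right)}{9} = \frac{100 \left(113 - 36\right)}{9} = \frac{100}{9} \cdot 77 = \frac{7700}{9}$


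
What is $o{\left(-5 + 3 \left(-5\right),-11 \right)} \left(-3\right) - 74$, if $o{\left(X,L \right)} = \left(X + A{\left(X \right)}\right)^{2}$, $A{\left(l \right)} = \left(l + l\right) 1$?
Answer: $-10874$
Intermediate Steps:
$A{\left(l \right)} = 2 l$ ($A{\left(l \right)} = 2 l 1 = 2 l$)
$o{\left(X,L \right)} = 9 X^{2}$ ($o{\left(X,L \right)} = \left(X + 2 X\right)^{2} = \left(3 X\right)^{2} = 9 X^{2}$)
$o{\left(-5 + 3 \left(-5\right),-11 \right)} \left(-3\right) - 74 = 9 \left(-5 + 3 \left(-5\right)\right)^{2} \left(-3\right) - 74 = 9 \left(-5 - 15\right)^{2} \left(-3\right) - 74 = 9 \left(-20\right)^{2} \left(-3\right) - 74 = 9 \cdot 400 \left(-3\right) - 74 = 3600 \left(-3\right) - 74 = -10800 - 74 = -10874$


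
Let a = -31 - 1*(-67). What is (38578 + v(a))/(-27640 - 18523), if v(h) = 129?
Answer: -38707/46163 ≈ -0.83849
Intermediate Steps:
a = 36 (a = -31 + 67 = 36)
(38578 + v(a))/(-27640 - 18523) = (38578 + 129)/(-27640 - 18523) = 38707/(-46163) = 38707*(-1/46163) = -38707/46163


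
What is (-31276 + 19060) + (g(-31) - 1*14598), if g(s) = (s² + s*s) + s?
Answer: -24923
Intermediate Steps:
g(s) = s + 2*s² (g(s) = (s² + s²) + s = 2*s² + s = s + 2*s²)
(-31276 + 19060) + (g(-31) - 1*14598) = (-31276 + 19060) + (-31*(1 + 2*(-31)) - 1*14598) = -12216 + (-31*(1 - 62) - 14598) = -12216 + (-31*(-61) - 14598) = -12216 + (1891 - 14598) = -12216 - 12707 = -24923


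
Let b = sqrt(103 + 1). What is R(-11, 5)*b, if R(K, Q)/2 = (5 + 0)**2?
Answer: 100*sqrt(26) ≈ 509.90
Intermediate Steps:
R(K, Q) = 50 (R(K, Q) = 2*(5 + 0)**2 = 2*5**2 = 2*25 = 50)
b = 2*sqrt(26) (b = sqrt(104) = 2*sqrt(26) ≈ 10.198)
R(-11, 5)*b = 50*(2*sqrt(26)) = 100*sqrt(26)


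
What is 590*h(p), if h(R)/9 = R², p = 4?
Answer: 84960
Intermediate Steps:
h(R) = 9*R²
590*h(p) = 590*(9*4²) = 590*(9*16) = 590*144 = 84960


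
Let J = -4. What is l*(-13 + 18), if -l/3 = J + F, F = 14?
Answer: -150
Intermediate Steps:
l = -30 (l = -3*(-4 + 14) = -3*10 = -30)
l*(-13 + 18) = -30*(-13 + 18) = -30*5 = -150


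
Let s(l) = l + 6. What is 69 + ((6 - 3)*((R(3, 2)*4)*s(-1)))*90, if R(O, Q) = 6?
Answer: 32469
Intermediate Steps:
s(l) = 6 + l
69 + ((6 - 3)*((R(3, 2)*4)*s(-1)))*90 = 69 + ((6 - 3)*((6*4)*(6 - 1)))*90 = 69 + (3*(24*5))*90 = 69 + (3*120)*90 = 69 + 360*90 = 69 + 32400 = 32469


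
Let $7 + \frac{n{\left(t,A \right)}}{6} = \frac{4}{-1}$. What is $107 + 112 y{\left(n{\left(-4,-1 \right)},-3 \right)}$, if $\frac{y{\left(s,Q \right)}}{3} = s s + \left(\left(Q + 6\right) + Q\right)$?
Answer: $1463723$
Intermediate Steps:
$n{\left(t,A \right)} = -66$ ($n{\left(t,A \right)} = -42 + 6 \frac{4}{-1} = -42 + 6 \cdot 4 \left(-1\right) = -42 + 6 \left(-4\right) = -42 - 24 = -66$)
$y{\left(s,Q \right)} = 18 + 3 s^{2} + 6 Q$ ($y{\left(s,Q \right)} = 3 \left(s s + \left(\left(Q + 6\right) + Q\right)\right) = 3 \left(s^{2} + \left(\left(6 + Q\right) + Q\right)\right) = 3 \left(s^{2} + \left(6 + 2 Q\right)\right) = 3 \left(6 + s^{2} + 2 Q\right) = 18 + 3 s^{2} + 6 Q$)
$107 + 112 y{\left(n{\left(-4,-1 \right)},-3 \right)} = 107 + 112 \left(18 + 3 \left(-66\right)^{2} + 6 \left(-3\right)\right) = 107 + 112 \left(18 + 3 \cdot 4356 - 18\right) = 107 + 112 \left(18 + 13068 - 18\right) = 107 + 112 \cdot 13068 = 107 + 1463616 = 1463723$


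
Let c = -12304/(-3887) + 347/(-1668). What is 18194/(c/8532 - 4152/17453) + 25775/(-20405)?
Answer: -71685855108146917680179/935948880048730625 ≈ -76592.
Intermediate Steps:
c = 19174283/6483516 (c = -12304*(-1/3887) + 347*(-1/1668) = 12304/3887 - 347/1668 = 19174283/6483516 ≈ 2.9574)
18194/(c/8532 - 4152/17453) + 25775/(-20405) = 18194/((19174283/6483516)/8532 - 4152/17453) + 25775/(-20405) = 18194/((19174283/6483516)*(1/8532) - 4152*1/17453) + 25775*(-1/20405) = 18194/(19174283/55317358512 - 4152/17453) - 5155/4081 = 18194/(-229343023780625/965453858109936) - 5155/4081 = 18194*(-965453858109936/229343023780625) - 5155/4081 = -17565467494452175584/229343023780625 - 5155/4081 = -71685855108146917680179/935948880048730625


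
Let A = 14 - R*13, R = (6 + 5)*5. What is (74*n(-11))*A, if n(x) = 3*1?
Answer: -155622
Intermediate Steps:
n(x) = 3
R = 55 (R = 11*5 = 55)
A = -701 (A = 14 - 55*13 = 14 - 1*715 = 14 - 715 = -701)
(74*n(-11))*A = (74*3)*(-701) = 222*(-701) = -155622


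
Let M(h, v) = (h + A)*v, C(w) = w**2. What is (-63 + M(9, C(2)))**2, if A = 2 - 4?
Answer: 1225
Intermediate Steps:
A = -2
M(h, v) = v*(-2 + h) (M(h, v) = (h - 2)*v = (-2 + h)*v = v*(-2 + h))
(-63 + M(9, C(2)))**2 = (-63 + 2**2*(-2 + 9))**2 = (-63 + 4*7)**2 = (-63 + 28)**2 = (-35)**2 = 1225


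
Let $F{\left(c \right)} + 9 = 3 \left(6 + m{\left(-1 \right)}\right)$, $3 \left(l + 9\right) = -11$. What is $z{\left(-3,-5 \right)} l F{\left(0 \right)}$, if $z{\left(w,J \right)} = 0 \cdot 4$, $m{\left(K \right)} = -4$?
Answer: $0$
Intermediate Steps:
$l = - \frac{38}{3}$ ($l = -9 + \frac{1}{3} \left(-11\right) = -9 - \frac{11}{3} = - \frac{38}{3} \approx -12.667$)
$F{\left(c \right)} = -3$ ($F{\left(c \right)} = -9 + 3 \left(6 - 4\right) = -9 + 3 \cdot 2 = -9 + 6 = -3$)
$z{\left(w,J \right)} = 0$
$z{\left(-3,-5 \right)} l F{\left(0 \right)} = 0 \left(- \frac{38}{3}\right) \left(-3\right) = 0 \left(-3\right) = 0$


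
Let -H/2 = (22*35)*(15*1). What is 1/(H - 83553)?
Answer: -1/106653 ≈ -9.3762e-6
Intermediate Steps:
H = -23100 (H = -2*22*35*15*1 = -1540*15 = -2*11550 = -23100)
1/(H - 83553) = 1/(-23100 - 83553) = 1/(-106653) = -1/106653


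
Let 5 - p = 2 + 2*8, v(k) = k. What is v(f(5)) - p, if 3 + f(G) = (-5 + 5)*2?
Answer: 10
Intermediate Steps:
f(G) = -3 (f(G) = -3 + (-5 + 5)*2 = -3 + 0*2 = -3 + 0 = -3)
p = -13 (p = 5 - (2 + 2*8) = 5 - (2 + 16) = 5 - 1*18 = 5 - 18 = -13)
v(f(5)) - p = -3 - 1*(-13) = -3 + 13 = 10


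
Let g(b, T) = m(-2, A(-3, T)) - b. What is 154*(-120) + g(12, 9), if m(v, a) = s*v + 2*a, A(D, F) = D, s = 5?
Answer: -18508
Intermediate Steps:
m(v, a) = 2*a + 5*v (m(v, a) = 5*v + 2*a = 2*a + 5*v)
g(b, T) = -16 - b (g(b, T) = (2*(-3) + 5*(-2)) - b = (-6 - 10) - b = -16 - b)
154*(-120) + g(12, 9) = 154*(-120) + (-16 - 1*12) = -18480 + (-16 - 12) = -18480 - 28 = -18508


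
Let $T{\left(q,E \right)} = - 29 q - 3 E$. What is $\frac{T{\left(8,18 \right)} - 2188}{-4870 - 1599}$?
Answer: $\frac{2474}{6469} \approx 0.38244$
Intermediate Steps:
$\frac{T{\left(8,18 \right)} - 2188}{-4870 - 1599} = \frac{\left(\left(-29\right) 8 - 54\right) - 2188}{-4870 - 1599} = \frac{\left(-232 - 54\right) - 2188}{-6469} = \left(-286 - 2188\right) \left(- \frac{1}{6469}\right) = \left(-2474\right) \left(- \frac{1}{6469}\right) = \frac{2474}{6469}$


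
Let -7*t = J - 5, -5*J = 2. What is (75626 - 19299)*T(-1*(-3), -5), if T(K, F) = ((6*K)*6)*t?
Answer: 164249532/35 ≈ 4.6928e+6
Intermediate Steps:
J = -⅖ (J = -⅕*2 = -⅖ ≈ -0.40000)
t = 27/35 (t = -(-⅖ - 5)/7 = -⅐*(-27/5) = 27/35 ≈ 0.77143)
T(K, F) = 972*K/35 (T(K, F) = ((6*K)*6)*(27/35) = (36*K)*(27/35) = 972*K/35)
(75626 - 19299)*T(-1*(-3), -5) = (75626 - 19299)*(972*(-1*(-3))/35) = 56327*((972/35)*3) = 56327*(2916/35) = 164249532/35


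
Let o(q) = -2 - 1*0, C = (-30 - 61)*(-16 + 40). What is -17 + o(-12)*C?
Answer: 4351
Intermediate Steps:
C = -2184 (C = -91*24 = -2184)
o(q) = -2 (o(q) = -2 + 0 = -2)
-17 + o(-12)*C = -17 - 2*(-2184) = -17 + 4368 = 4351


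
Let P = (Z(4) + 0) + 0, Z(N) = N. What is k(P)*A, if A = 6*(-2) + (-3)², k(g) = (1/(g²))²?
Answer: -3/256 ≈ -0.011719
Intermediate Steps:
P = 4 (P = (4 + 0) + 0 = 4 + 0 = 4)
k(g) = g⁻⁴ (k(g) = (g⁻²)² = g⁻⁴)
A = -3 (A = -12 + 9 = -3)
k(P)*A = -3/4⁴ = (1/256)*(-3) = -3/256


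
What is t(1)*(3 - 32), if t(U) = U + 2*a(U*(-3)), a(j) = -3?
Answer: 145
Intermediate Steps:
t(U) = -6 + U (t(U) = U + 2*(-3) = U - 6 = -6 + U)
t(1)*(3 - 32) = (-6 + 1)*(3 - 32) = -5*(-29) = 145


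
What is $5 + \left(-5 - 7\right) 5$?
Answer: $-55$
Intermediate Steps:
$5 + \left(-5 - 7\right) 5 = 5 - 60 = -55$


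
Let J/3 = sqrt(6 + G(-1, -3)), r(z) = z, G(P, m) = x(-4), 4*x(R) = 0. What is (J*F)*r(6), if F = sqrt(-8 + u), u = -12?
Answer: 36*I*sqrt(30) ≈ 197.18*I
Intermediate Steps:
x(R) = 0 (x(R) = (1/4)*0 = 0)
G(P, m) = 0
F = 2*I*sqrt(5) (F = sqrt(-8 - 12) = sqrt(-20) = 2*I*sqrt(5) ≈ 4.4721*I)
J = 3*sqrt(6) (J = 3*sqrt(6 + 0) = 3*sqrt(6) ≈ 7.3485)
(J*F)*r(6) = ((3*sqrt(6))*(2*I*sqrt(5)))*6 = (6*I*sqrt(30))*6 = 36*I*sqrt(30)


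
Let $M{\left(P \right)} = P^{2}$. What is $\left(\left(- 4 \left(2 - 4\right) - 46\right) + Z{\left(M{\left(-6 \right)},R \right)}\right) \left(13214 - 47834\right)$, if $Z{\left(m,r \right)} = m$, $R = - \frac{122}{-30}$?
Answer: $69240$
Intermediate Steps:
$R = \frac{61}{15}$ ($R = \left(-122\right) \left(- \frac{1}{30}\right) = \frac{61}{15} \approx 4.0667$)
$\left(\left(- 4 \left(2 - 4\right) - 46\right) + Z{\left(M{\left(-6 \right)},R \right)}\right) \left(13214 - 47834\right) = \left(\left(- 4 \left(2 - 4\right) - 46\right) + \left(-6\right)^{2}\right) \left(13214 - 47834\right) = \left(\left(\left(-4\right) \left(-2\right) - 46\right) + 36\right) \left(-34620\right) = \left(\left(8 - 46\right) + 36\right) \left(-34620\right) = \left(-38 + 36\right) \left(-34620\right) = \left(-2\right) \left(-34620\right) = 69240$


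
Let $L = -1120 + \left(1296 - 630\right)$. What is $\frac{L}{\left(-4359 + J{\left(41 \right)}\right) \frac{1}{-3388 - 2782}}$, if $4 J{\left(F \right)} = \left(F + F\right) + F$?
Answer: $- \frac{11204720}{17313} \approx -647.19$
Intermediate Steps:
$J{\left(F \right)} = \frac{3 F}{4}$ ($J{\left(F \right)} = \frac{\left(F + F\right) + F}{4} = \frac{2 F + F}{4} = \frac{3 F}{4}$)
$L = -454$ ($L = -1120 + 666 = -454$)
$\frac{L}{\left(-4359 + J{\left(41 \right)}\right) \frac{1}{-3388 - 2782}} = - \frac{454}{\left(-4359 + \frac{3}{4} \cdot 41\right) \frac{1}{-3388 - 2782}} = - \frac{454}{\left(-4359 + \frac{123}{4}\right) \frac{1}{-6170}} = - \frac{454}{\left(- \frac{17313}{4}\right) \left(- \frac{1}{6170}\right)} = - \frac{454}{\frac{17313}{24680}} = \left(-454\right) \frac{24680}{17313} = - \frac{11204720}{17313}$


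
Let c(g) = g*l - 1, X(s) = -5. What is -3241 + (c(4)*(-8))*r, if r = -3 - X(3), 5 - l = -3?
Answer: -3737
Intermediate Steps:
l = 8 (l = 5 - 1*(-3) = 5 + 3 = 8)
c(g) = -1 + 8*g (c(g) = g*8 - 1 = 8*g - 1 = -1 + 8*g)
r = 2 (r = -3 - 1*(-5) = -3 + 5 = 2)
-3241 + (c(4)*(-8))*r = -3241 + ((-1 + 8*4)*(-8))*2 = -3241 + ((-1 + 32)*(-8))*2 = -3241 + (31*(-8))*2 = -3241 - 248*2 = -3241 - 496 = -3737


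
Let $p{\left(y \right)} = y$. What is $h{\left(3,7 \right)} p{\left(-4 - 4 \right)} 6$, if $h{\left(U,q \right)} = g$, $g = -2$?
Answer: $96$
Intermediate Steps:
$h{\left(U,q \right)} = -2$
$h{\left(3,7 \right)} p{\left(-4 - 4 \right)} 6 = - 2 \left(-4 - 4\right) 6 = \left(-2\right) \left(-8\right) 6 = 16 \cdot 6 = 96$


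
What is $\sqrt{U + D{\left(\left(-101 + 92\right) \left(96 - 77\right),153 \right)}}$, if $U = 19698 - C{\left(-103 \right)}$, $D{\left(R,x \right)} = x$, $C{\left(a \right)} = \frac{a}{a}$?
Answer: $5 \sqrt{794} \approx 140.89$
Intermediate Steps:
$C{\left(a \right)} = 1$
$U = 19697$ ($U = 19698 - 1 = 19697$)
$\sqrt{U + D{\left(\left(-101 + 92\right) \left(96 - 77\right),153 \right)}} = \sqrt{19697 + 153} = \sqrt{19850} = 5 \sqrt{794}$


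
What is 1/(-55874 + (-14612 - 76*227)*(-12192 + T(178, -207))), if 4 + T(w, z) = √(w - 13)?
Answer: 5550821/2156810570941558 + 1138*√165/5392026427353895 ≈ 2.5763e-9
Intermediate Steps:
T(w, z) = -4 + √(-13 + w) (T(w, z) = -4 + √(w - 13) = -4 + √(-13 + w))
1/(-55874 + (-14612 - 76*227)*(-12192 + T(178, -207))) = 1/(-55874 + (-14612 - 76*227)*(-12192 + (-4 + √(-13 + 178)))) = 1/(-55874 + (-14612 - 17252)*(-12192 + (-4 + √165))) = 1/(-55874 - 31864*(-12196 + √165)) = 1/(-55874 + (388613344 - 31864*√165)) = 1/(388557470 - 31864*√165)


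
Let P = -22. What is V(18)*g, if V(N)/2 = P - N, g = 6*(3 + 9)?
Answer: -5760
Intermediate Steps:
g = 72 (g = 6*12 = 72)
V(N) = -44 - 2*N (V(N) = 2*(-22 - N) = -44 - 2*N)
V(18)*g = (-44 - 2*18)*72 = (-44 - 36)*72 = -80*72 = -5760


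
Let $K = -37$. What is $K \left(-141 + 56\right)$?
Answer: $3145$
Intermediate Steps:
$K \left(-141 + 56\right) = - 37 \left(-141 + 56\right) = \left(-37\right) \left(-85\right) = 3145$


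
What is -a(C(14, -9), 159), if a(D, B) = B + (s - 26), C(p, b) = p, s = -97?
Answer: -36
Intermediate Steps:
a(D, B) = -123 + B (a(D, B) = B + (-97 - 26) = B - 123 = -123 + B)
-a(C(14, -9), 159) = -(-123 + 159) = -1*36 = -36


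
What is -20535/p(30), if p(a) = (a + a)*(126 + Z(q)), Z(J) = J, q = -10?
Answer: -1369/464 ≈ -2.9504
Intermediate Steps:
p(a) = 232*a (p(a) = (a + a)*(126 - 10) = (2*a)*116 = 232*a)
-20535/p(30) = -20535/(232*30) = -20535/6960 = -20535*1/6960 = -1369/464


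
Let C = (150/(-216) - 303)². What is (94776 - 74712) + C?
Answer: 145533433/1296 ≈ 1.1229e+5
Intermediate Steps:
C = 119530489/1296 (C = (150*(-1/216) - 303)² = (-25/36 - 303)² = (-10933/36)² = 119530489/1296 ≈ 92230.)
(94776 - 74712) + C = (94776 - 74712) + 119530489/1296 = 20064 + 119530489/1296 = 145533433/1296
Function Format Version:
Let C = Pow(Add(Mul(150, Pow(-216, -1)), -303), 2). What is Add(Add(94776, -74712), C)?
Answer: Rational(145533433, 1296) ≈ 1.1229e+5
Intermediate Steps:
C = Rational(119530489, 1296) (C = Pow(Add(Mul(150, Rational(-1, 216)), -303), 2) = Pow(Add(Rational(-25, 36), -303), 2) = Pow(Rational(-10933, 36), 2) = Rational(119530489, 1296) ≈ 92230.)
Add(Add(94776, -74712), C) = Add(Add(94776, -74712), Rational(119530489, 1296)) = Add(20064, Rational(119530489, 1296)) = Rational(145533433, 1296)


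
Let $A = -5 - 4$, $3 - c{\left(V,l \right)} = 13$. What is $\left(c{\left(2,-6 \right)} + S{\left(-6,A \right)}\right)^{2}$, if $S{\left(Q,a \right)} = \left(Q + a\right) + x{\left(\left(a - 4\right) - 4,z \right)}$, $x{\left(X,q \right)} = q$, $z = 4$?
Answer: $441$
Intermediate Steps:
$c{\left(V,l \right)} = -10$ ($c{\left(V,l \right)} = 3 - 13 = -10$)
$A = -9$ ($A = -5 - 4 = -9$)
$S{\left(Q,a \right)} = 4 + Q + a$ ($S{\left(Q,a \right)} = \left(Q + a\right) + 4 = 4 + Q + a$)
$\left(c{\left(2,-6 \right)} + S{\left(-6,A \right)}\right)^{2} = \left(-10 - 11\right)^{2} = \left(-21\right)^{2} = 441$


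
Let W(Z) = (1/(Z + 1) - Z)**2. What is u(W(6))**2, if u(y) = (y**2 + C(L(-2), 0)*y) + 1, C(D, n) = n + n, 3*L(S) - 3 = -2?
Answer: 7998500298244/5764801 ≈ 1.3875e+6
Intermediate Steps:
L(S) = 1/3 (L(S) = 1 + (1/3)*(-2) = 1 - 2/3 = 1/3)
C(D, n) = 2*n
W(Z) = (1/(1 + Z) - Z)**2
u(y) = 1 + y**2 (u(y) = (y**2 + (2*0)*y) + 1 = (y**2 + 0*y) + 1 = (y**2 + 0) + 1 = y**2 + 1 = 1 + y**2)
u(W(6))**2 = (1 + ((-1 + 6 + 6**2)**2/(1 + 6)**2)**2)**2 = (1 + ((-1 + 6 + 36)**2/7**2)**2)**2 = (1 + ((1/49)*41**2)**2)**2 = (1 + ((1/49)*1681)**2)**2 = (1 + (1681/49)**2)**2 = (1 + 2825761/2401)**2 = (2828162/2401)**2 = 7998500298244/5764801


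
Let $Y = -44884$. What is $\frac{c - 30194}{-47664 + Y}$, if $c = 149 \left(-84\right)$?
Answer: $\frac{21355}{46274} \approx 0.46149$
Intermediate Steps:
$c = -12516$
$\frac{c - 30194}{-47664 + Y} = \frac{-12516 - 30194}{-47664 - 44884} = - \frac{42710}{-92548} = \left(-42710\right) \left(- \frac{1}{92548}\right) = \frac{21355}{46274}$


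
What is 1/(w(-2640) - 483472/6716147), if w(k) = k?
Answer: -100241/264643456 ≈ -0.00037878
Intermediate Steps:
1/(w(-2640) - 483472/6716147) = 1/(-2640 - 483472/6716147) = 1/(-2640 - 483472*1/6716147) = 1/(-2640 - 7216/100241) = 1/(-264643456/100241) = -100241/264643456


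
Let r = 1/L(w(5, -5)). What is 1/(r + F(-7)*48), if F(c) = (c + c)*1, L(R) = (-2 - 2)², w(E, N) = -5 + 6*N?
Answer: -16/10751 ≈ -0.0014882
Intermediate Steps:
L(R) = 16 (L(R) = (-4)² = 16)
F(c) = 2*c (F(c) = (2*c)*1 = 2*c)
r = 1/16 ≈ 0.062500
1/(r + F(-7)*48) = 1/(1/16 + (2*(-7))*48) = 1/(1/16 - 14*48) = 1/(1/16 - 672) = 1/(-10751/16) = -16/10751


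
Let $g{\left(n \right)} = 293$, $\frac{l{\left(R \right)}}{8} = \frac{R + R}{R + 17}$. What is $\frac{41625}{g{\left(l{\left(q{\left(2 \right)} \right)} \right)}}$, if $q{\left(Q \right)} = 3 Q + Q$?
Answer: $\frac{41625}{293} \approx 142.06$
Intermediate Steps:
$q{\left(Q \right)} = 4 Q$
$l{\left(R \right)} = \frac{16 R}{17 + R}$ ($l{\left(R \right)} = 8 \frac{R + R}{R + 17} = 8 \frac{2 R}{17 + R} = \frac{16 R}{17 + R}$)
$\frac{41625}{g{\left(l{\left(q{\left(2 \right)} \right)} \right)}} = \frac{41625}{293}$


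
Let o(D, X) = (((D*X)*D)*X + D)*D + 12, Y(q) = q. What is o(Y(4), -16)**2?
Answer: 269353744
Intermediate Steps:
o(D, X) = 12 + D*(D + D**2*X**2) (o(D, X) = ((X*D**2)*X + D)*D + 12 = (D**2*X**2 + D)*D + 12 = (D + D**2*X**2)*D + 12 = D*(D + D**2*X**2) + 12 = 12 + D*(D + D**2*X**2))
o(Y(4), -16)**2 = (12 + 4**2 + 4**3*(-16)**2)**2 = (12 + 16 + 64*256)**2 = (12 + 16 + 16384)**2 = 16412**2 = 269353744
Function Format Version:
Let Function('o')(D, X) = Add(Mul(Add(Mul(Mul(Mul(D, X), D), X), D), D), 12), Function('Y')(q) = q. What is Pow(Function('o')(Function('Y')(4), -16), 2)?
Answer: 269353744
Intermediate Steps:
Function('o')(D, X) = Add(12, Mul(D, Add(D, Mul(Pow(D, 2), Pow(X, 2))))) (Function('o')(D, X) = Add(Mul(Add(Mul(Mul(X, Pow(D, 2)), X), D), D), 12) = Add(Mul(Add(Mul(Pow(D, 2), Pow(X, 2)), D), D), 12) = Add(Mul(Add(D, Mul(Pow(D, 2), Pow(X, 2))), D), 12) = Add(Mul(D, Add(D, Mul(Pow(D, 2), Pow(X, 2)))), 12) = Add(12, Mul(D, Add(D, Mul(Pow(D, 2), Pow(X, 2))))))
Pow(Function('o')(Function('Y')(4), -16), 2) = Pow(Add(12, Pow(4, 2), Mul(Pow(4, 3), Pow(-16, 2))), 2) = Pow(Add(12, 16, Mul(64, 256)), 2) = Pow(Add(12, 16, 16384), 2) = Pow(16412, 2) = 269353744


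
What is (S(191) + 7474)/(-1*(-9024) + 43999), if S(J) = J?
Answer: 7665/53023 ≈ 0.14456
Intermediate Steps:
(S(191) + 7474)/(-1*(-9024) + 43999) = (191 + 7474)/(-1*(-9024) + 43999) = 7665/(9024 + 43999) = 7665/53023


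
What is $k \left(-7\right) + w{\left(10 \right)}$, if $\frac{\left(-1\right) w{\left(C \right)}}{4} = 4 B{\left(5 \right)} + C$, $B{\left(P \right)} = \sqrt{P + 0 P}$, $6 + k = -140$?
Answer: $982 - 16 \sqrt{5} \approx 946.22$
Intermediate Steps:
$k = -146$ ($k = -6 - 140 = -146$)
$B{\left(P \right)} = \sqrt{P}$ ($B{\left(P \right)} = \sqrt{P + 0} = \sqrt{P}$)
$w{\left(C \right)} = - 16 \sqrt{5} - 4 C$ ($w{\left(C \right)} = - 4 \left(4 \sqrt{5} + C\right) = - 4 \left(C + 4 \sqrt{5}\right) = - 16 \sqrt{5} - 4 C$)
$k \left(-7\right) + w{\left(10 \right)} = \left(-146\right) \left(-7\right) - \left(40 + 16 \sqrt{5}\right) = 1022 - \left(40 + 16 \sqrt{5}\right) = 982 - 16 \sqrt{5}$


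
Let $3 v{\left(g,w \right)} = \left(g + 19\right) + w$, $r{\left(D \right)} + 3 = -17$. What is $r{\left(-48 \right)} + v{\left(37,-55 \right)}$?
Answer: $- \frac{59}{3} \approx -19.667$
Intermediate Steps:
$r{\left(D \right)} = -20$ ($r{\left(D \right)} = -3 - 17 = -20$)
$v{\left(g,w \right)} = \frac{19}{3} + \frac{g}{3} + \frac{w}{3}$ ($v{\left(g,w \right)} = \frac{\left(g + 19\right) + w}{3} = \frac{\left(19 + g\right) + w}{3} = \frac{19 + g + w}{3} = \frac{19}{3} + \frac{g}{3} + \frac{w}{3}$)
$r{\left(-48 \right)} + v{\left(37,-55 \right)} = -20 + \left(\frac{19}{3} + \frac{1}{3} \cdot 37 + \frac{1}{3} \left(-55\right)\right) = -20 + \left(\frac{19}{3} + \frac{37}{3} - \frac{55}{3}\right) = -20 + \frac{1}{3} = - \frac{59}{3}$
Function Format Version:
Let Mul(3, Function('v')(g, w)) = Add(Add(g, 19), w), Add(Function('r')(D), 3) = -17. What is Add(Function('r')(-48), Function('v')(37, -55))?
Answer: Rational(-59, 3) ≈ -19.667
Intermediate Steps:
Function('r')(D) = -20 (Function('r')(D) = Add(-3, -17) = -20)
Function('v')(g, w) = Add(Rational(19, 3), Mul(Rational(1, 3), g), Mul(Rational(1, 3), w)) (Function('v')(g, w) = Mul(Rational(1, 3), Add(Add(g, 19), w)) = Mul(Rational(1, 3), Add(Add(19, g), w)) = Mul(Rational(1, 3), Add(19, g, w)) = Add(Rational(19, 3), Mul(Rational(1, 3), g), Mul(Rational(1, 3), w)))
Add(Function('r')(-48), Function('v')(37, -55)) = Add(-20, Add(Rational(19, 3), Mul(Rational(1, 3), 37), Mul(Rational(1, 3), -55))) = Add(-20, Add(Rational(19, 3), Rational(37, 3), Rational(-55, 3))) = Add(-20, Rational(1, 3)) = Rational(-59, 3)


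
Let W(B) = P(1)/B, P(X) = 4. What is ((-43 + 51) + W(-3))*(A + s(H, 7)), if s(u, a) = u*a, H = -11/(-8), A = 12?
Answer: 865/6 ≈ 144.17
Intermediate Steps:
H = 11/8 (H = -11*(-⅛) = 11/8 ≈ 1.3750)
s(u, a) = a*u
W(B) = 4/B
((-43 + 51) + W(-3))*(A + s(H, 7)) = ((-43 + 51) + 4/(-3))*(12 + 7*(11/8)) = (8 + 4*(-⅓))*(12 + 77/8) = (8 - 4/3)*(173/8) = (20/3)*(173/8) = 865/6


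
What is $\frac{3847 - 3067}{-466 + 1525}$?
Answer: $\frac{260}{353} \approx 0.73654$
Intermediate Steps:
$\frac{3847 - 3067}{-466 + 1525} = \frac{780}{1059} = 780 \cdot \frac{1}{1059} = \frac{260}{353}$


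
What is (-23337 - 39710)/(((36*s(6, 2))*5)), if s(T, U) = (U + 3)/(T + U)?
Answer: -126094/225 ≈ -560.42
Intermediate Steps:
s(T, U) = (3 + U)/(T + U)
(-23337 - 39710)/(((36*s(6, 2))*5)) = (-23337 - 39710)/(((36*((3 + 2)/(6 + 2)))*5)) = -63047/((36*(5/8))*5) = -63047/((45/2)*5) = -63047/225/2 = -63047*2/225 = -126094/225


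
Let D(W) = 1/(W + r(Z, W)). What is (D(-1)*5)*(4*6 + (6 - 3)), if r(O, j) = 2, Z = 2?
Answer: 135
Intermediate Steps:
D(W) = 1/(2 + W) (D(W) = 1/(W + 2) = 1/(2 + W))
(D(-1)*5)*(4*6 + (6 - 3)) = (5/(2 - 1))*(4*6 + (6 - 3)) = (5/1)*(24 + 3) = (1*5)*27 = 5*27 = 135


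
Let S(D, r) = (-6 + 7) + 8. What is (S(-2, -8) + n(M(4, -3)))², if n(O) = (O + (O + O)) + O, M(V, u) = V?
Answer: 625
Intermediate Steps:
S(D, r) = 9 (S(D, r) = 1 + 8 = 9)
n(O) = 4*O (n(O) = (O + 2*O) + O = 3*O + O = 4*O)
(S(-2, -8) + n(M(4, -3)))² = (9 + 4*4)² = (9 + 16)² = 25² = 625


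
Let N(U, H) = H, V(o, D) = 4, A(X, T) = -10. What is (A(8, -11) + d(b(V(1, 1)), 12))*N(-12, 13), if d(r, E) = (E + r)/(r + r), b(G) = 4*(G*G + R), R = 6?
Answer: -5395/44 ≈ -122.61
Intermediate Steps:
b(G) = 24 + 4*G² (b(G) = 4*(G*G + 6) = 4*(G² + 6) = 4*(6 + G²) = 24 + 4*G²)
d(r, E) = (E + r)/(2*r) (d(r, E) = (E + r)/((2*r)) = (E + r)*(1/(2*r)) = (E + r)/(2*r))
(A(8, -11) + d(b(V(1, 1)), 12))*N(-12, 13) = (-10 + (12 + (24 + 4*4²))/(2*(24 + 4*4²)))*13 = (-10 + (12 + (24 + 4*16))/(2*(24 + 4*16)))*13 = (-10 + (12 + (24 + 64))/(2*(24 + 64)))*13 = (-10 + (½)*(12 + 88)/88)*13 = (-10 + (½)*(1/88)*100)*13 = (-10 + 25/44)*13 = -415/44*13 = -5395/44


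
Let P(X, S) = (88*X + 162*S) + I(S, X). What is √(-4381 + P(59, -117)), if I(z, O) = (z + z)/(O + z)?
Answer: I*√15254870/29 ≈ 134.68*I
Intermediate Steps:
I(z, O) = 2*z/(O + z) (I(z, O) = (2*z)/(O + z) = 2*z/(O + z))
P(X, S) = 88*X + 162*S + 2*S/(S + X) (P(X, S) = (88*X + 162*S) + 2*S/(X + S) = (88*X + 162*S) + 2*S/(S + X) = 88*X + 162*S + 2*S/(S + X))
√(-4381 + P(59, -117)) = √(-4381 + 2*(-117 + (-117 + 59)*(44*59 + 81*(-117)))/(-117 + 59)) = √(-4381 + 2*(-117 - 58*(2596 - 9477))/(-58)) = √(-4381 + 2*(-1/58)*(-117 - 58*(-6881))) = √(-4381 + 2*(-1/58)*(-117 + 399098)) = √(-4381 + 2*(-1/58)*398981) = √(-4381 - 398981/29) = √(-526030/29) = I*√15254870/29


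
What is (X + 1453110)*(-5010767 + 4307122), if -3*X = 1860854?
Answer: -1758040145020/3 ≈ -5.8601e+11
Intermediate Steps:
X = -1860854/3 (X = -⅓*1860854 = -1860854/3 ≈ -6.2029e+5)
(X + 1453110)*(-5010767 + 4307122) = (-1860854/3 + 1453110)*(-5010767 + 4307122) = (2498476/3)*(-703645) = -1758040145020/3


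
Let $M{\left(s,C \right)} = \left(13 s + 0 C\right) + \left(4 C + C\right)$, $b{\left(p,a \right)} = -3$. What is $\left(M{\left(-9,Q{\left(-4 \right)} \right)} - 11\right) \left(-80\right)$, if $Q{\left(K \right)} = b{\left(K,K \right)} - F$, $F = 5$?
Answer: $13440$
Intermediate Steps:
$Q{\left(K \right)} = -8$ ($Q{\left(K \right)} = -3 - 5 = -8$)
$M{\left(s,C \right)} = 5 C + 13 s$ ($M{\left(s,C \right)} = \left(13 s + 0\right) + 5 C = 13 s + 5 C = 5 C + 13 s$)
$\left(M{\left(-9,Q{\left(-4 \right)} \right)} - 11\right) \left(-80\right) = \left(\left(5 \left(-8\right) + 13 \left(-9\right)\right) - 11\right) \left(-80\right) = \left(\left(-40 - 117\right) - 11\right) \left(-80\right) = \left(-157 - 11\right) \left(-80\right) = \left(-168\right) \left(-80\right) = 13440$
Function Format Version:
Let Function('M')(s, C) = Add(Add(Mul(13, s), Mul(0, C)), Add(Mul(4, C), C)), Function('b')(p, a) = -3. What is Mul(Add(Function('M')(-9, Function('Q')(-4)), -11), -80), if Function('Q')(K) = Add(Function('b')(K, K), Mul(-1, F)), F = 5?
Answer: 13440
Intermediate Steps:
Function('Q')(K) = -8 (Function('Q')(K) = Add(-3, Mul(-1, 5)) = Add(-3, -5) = -8)
Function('M')(s, C) = Add(Mul(5, C), Mul(13, s)) (Function('M')(s, C) = Add(Add(Mul(13, s), 0), Mul(5, C)) = Add(Mul(13, s), Mul(5, C)) = Add(Mul(5, C), Mul(13, s)))
Mul(Add(Function('M')(-9, Function('Q')(-4)), -11), -80) = Mul(Add(Add(Mul(5, -8), Mul(13, -9)), -11), -80) = Mul(Add(Add(-40, -117), -11), -80) = Mul(Add(-157, -11), -80) = Mul(-168, -80) = 13440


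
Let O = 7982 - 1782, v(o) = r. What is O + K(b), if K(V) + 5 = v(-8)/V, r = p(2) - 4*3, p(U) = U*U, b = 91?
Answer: 563737/91 ≈ 6194.9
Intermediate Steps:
p(U) = U²
r = -8 (r = 2² - 4*3 = 4 - 12 = -8)
v(o) = -8
O = 6200
K(V) = -5 - 8/V
O + K(b) = 6200 + (-5 - 8/91) = 6200 - 463/91 = 563737/91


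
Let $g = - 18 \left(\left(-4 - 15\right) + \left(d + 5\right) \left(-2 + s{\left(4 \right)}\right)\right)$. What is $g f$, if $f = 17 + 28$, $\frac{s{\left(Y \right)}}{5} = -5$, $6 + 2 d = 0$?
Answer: $59130$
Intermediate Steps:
$d = -3$ ($d = -3 + \frac{1}{2} \cdot 0 = -3 + 0 = -3$)
$s{\left(Y \right)} = -25$ ($s{\left(Y \right)} = 5 \left(-5\right) = -25$)
$f = 45$
$g = 1314$ ($g = - 18 \left(\left(-4 - 15\right) + \left(-3 + 5\right) \left(-2 - 25\right)\right) = - 18 \left(\left(-4 - 15\right) + 2 \left(-27\right)\right) = - 18 \left(-19 - 54\right) = \left(-18\right) \left(-73\right) = 1314$)
$g f = 1314 \cdot 45 = 59130$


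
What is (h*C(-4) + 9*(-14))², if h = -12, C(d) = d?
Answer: 6084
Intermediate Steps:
(h*C(-4) + 9*(-14))² = (-12*(-4) + 9*(-14))² = (48 - 126)² = (-78)² = 6084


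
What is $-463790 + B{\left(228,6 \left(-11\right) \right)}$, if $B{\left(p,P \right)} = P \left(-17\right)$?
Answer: $-462668$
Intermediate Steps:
$B{\left(p,P \right)} = - 17 P$
$-463790 + B{\left(228,6 \left(-11\right) \right)} = -463790 - 17 \cdot 6 \left(-11\right) = -463790 - -1122 = -463790 + 1122 = -462668$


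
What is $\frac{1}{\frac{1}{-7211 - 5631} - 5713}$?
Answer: $- \frac{12842}{73366347} \approx -0.00017504$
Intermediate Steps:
$\frac{1}{\frac{1}{-7211 - 5631} - 5713} = \frac{1}{\frac{1}{-12842} - 5713} = \frac{1}{- \frac{1}{12842} - 5713} = \frac{1}{- \frac{73366347}{12842}} = - \frac{12842}{73366347}$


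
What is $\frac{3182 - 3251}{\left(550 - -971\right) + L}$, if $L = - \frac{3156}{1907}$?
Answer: $- \frac{43861}{965797} \approx -0.045414$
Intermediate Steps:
$L = - \frac{3156}{1907}$ ($L = \left(-3156\right) \frac{1}{1907} = - \frac{3156}{1907} \approx -1.655$)
$\frac{3182 - 3251}{\left(550 - -971\right) + L} = \frac{3182 - 3251}{\left(550 - -971\right) - \frac{3156}{1907}} = - \frac{69}{\left(550 + 971\right) - \frac{3156}{1907}} = - \frac{69}{1521 - \frac{3156}{1907}} = - \frac{69}{\frac{2897391}{1907}} = \left(-69\right) \frac{1907}{2897391} = - \frac{43861}{965797}$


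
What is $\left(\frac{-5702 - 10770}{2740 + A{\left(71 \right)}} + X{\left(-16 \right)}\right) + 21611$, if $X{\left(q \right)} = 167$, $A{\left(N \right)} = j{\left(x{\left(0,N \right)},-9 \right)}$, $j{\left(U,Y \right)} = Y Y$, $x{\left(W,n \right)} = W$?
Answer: $\frac{61419266}{2821} \approx 21772.0$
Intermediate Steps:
$j{\left(U,Y \right)} = Y^{2}$
$A{\left(N \right)} = 81$ ($A{\left(N \right)} = \left(-9\right)^{2} = 81$)
$\left(\frac{-5702 - 10770}{2740 + A{\left(71 \right)}} + X{\left(-16 \right)}\right) + 21611 = \left(\frac{-5702 - 10770}{2740 + 81} + 167\right) + 21611 = \left(- \frac{16472}{2821} + 167\right) + 21611 = \frac{454635}{2821} + 21611 = \frac{61419266}{2821}$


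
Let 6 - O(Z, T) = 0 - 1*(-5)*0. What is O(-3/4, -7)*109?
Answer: 654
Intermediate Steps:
O(Z, T) = 6 (O(Z, T) = 6 - (0 - 1*(-5)*0) = 6 - (0 + 5*0) = 6 - (0 + 0) = 6 - 1*0 = 6 + 0 = 6)
O(-3/4, -7)*109 = 6*109 = 654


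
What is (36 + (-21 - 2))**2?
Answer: 169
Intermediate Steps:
(36 + (-21 - 2))**2 = (36 - 23)**2 = 13**2 = 169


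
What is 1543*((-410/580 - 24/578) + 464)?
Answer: 11981430489/16762 ≈ 7.1480e+5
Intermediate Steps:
1543*((-410/580 - 24/578) + 464) = 1543*((-410*1/580 - 24*1/578) + 464) = 1543*((-41/58 - 12/289) + 464) = 1543*(-12545/16762 + 464) = 1543*(7765023/16762) = 11981430489/16762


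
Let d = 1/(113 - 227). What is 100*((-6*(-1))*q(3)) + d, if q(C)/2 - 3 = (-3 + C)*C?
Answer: 410399/114 ≈ 3600.0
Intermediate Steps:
q(C) = 6 + 2*C*(-3 + C) (q(C) = 6 + 2*((-3 + C)*C) = 6 + 2*(C*(-3 + C)) = 6 + 2*C*(-3 + C))
d = -1/114 (d = 1/(-114) = -1/114 ≈ -0.0087719)
100*((-6*(-1))*q(3)) + d = 100*((-6*(-1))*(6 - 6*3 + 2*3²)) - 1/114 = 100*(6*(6 - 18 + 2*9)) - 1/114 = 100*(6*(6 - 18 + 18)) - 1/114 = 100*(6*6) - 1/114 = 100*36 - 1/114 = 3600 - 1/114 = 410399/114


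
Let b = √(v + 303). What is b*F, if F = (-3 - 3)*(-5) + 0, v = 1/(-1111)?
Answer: 60*√93499538/1111 ≈ 522.21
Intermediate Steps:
v = -1/1111 ≈ -0.00090009
b = 2*√93499538/1111 (b = √(-1/1111 + 303) = √(336632/1111) = 2*√93499538/1111 ≈ 17.407)
F = 30 (F = -6*(-5) + 0 = 30 + 0 = 30)
b*F = (2*√93499538/1111)*30 = 60*√93499538/1111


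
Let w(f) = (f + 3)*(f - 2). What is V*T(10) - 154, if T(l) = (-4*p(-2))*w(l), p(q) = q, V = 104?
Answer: 86374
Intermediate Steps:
w(f) = (-2 + f)*(3 + f) (w(f) = (3 + f)*(-2 + f) = (-2 + f)*(3 + f))
T(l) = -48 + 8*l + 8*l² (T(l) = (-4*(-2))*(-6 + l + l²) = 8*(-6 + l + l²) = -48 + 8*l + 8*l²)
V*T(10) - 154 = 104*(-48 + 8*10 + 8*10²) - 154 = 104*(-48 + 80 + 8*100) - 154 = 104*(-48 + 80 + 800) - 154 = 104*832 - 154 = 86528 - 154 = 86374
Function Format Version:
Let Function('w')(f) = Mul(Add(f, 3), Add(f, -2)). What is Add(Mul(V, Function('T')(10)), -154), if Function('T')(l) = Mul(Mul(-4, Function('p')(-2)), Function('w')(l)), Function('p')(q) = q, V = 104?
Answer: 86374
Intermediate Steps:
Function('w')(f) = Mul(Add(-2, f), Add(3, f)) (Function('w')(f) = Mul(Add(3, f), Add(-2, f)) = Mul(Add(-2, f), Add(3, f)))
Function('T')(l) = Add(-48, Mul(8, l), Mul(8, Pow(l, 2))) (Function('T')(l) = Mul(Mul(-4, -2), Add(-6, l, Pow(l, 2))) = Mul(8, Add(-6, l, Pow(l, 2))) = Add(-48, Mul(8, l), Mul(8, Pow(l, 2))))
Add(Mul(V, Function('T')(10)), -154) = Add(Mul(104, Add(-48, Mul(8, 10), Mul(8, Pow(10, 2)))), -154) = Add(Mul(104, Add(-48, 80, Mul(8, 100))), -154) = Add(Mul(104, Add(-48, 80, 800)), -154) = Add(Mul(104, 832), -154) = Add(86528, -154) = 86374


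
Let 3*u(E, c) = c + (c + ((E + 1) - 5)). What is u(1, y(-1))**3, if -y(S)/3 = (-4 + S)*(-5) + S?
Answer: -117649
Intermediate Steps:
y(S) = -60 + 12*S (y(S) = -3*((-4 + S)*(-5) + S) = -3*((20 - 5*S) + S) = -3*(20 - 4*S) = -60 + 12*S)
u(E, c) = -4/3 + E/3 + 2*c/3 (u(E, c) = (c + (c + ((E + 1) - 5)))/3 = (c + (c + ((1 + E) - 5)))/3 = (c + (c + (-4 + E)))/3 = (c + (-4 + E + c))/3 = (-4 + E + 2*c)/3 = -4/3 + E/3 + 2*c/3)
u(1, y(-1))**3 = (-4/3 + (1/3)*1 + 2*(-60 + 12*(-1))/3)**3 = (-4/3 + 1/3 + 2*(-60 - 12)/3)**3 = (-4/3 + 1/3 + (2/3)*(-72))**3 = (-4/3 + 1/3 - 48)**3 = (-49)**3 = -117649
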